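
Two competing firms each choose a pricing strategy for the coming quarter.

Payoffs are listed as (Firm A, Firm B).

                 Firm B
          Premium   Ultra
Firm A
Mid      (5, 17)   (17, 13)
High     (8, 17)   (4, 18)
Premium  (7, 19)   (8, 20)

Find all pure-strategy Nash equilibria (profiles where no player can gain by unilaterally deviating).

No pure-strategy Nash equilibrium.

Mark each player's best response to every combination of opponents' strategies; a profile where every player is best-responding is a pure Nash equilibrium.
Firm A against Premium: payoffs 5, 8, 7 → best response High.
Firm A against Ultra: payoffs 17, 4, 8 → best response Mid.
Firm B against Mid: payoffs 17, 13 → best response Premium.
Firm B against High: payoffs 17, 18 → best response Ultra.
Firm B against Premium: payoffs 19, 20 → best response Ultra.
No profile is a mutual best response for all players.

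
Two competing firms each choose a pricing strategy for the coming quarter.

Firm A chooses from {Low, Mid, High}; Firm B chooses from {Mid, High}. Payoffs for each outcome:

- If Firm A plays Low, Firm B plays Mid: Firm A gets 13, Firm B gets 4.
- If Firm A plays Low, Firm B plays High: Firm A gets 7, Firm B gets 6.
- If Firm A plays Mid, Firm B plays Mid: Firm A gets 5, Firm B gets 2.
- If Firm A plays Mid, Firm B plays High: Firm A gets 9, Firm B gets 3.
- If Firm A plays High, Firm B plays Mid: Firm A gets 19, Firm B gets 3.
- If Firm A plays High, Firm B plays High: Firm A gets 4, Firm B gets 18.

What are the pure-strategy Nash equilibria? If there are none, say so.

(Low, Mid): Firm A can switch to High (13 → 19). Not NE.
(Low, High): Firm A can switch to Mid (7 → 9). Not NE.
(Mid, Mid): Firm A can switch to Low (5 → 13). Not NE.
(Mid, High): Firm A gets 9, best alternative 7; Firm B gets 3, best alternative 2. No profitable deviation — NE.
(High, Mid): Firm B can switch to High (3 → 18). Not NE.
(High, High): Firm A can switch to Low (4 → 7). Not NE.

The unique pure-strategy Nash equilibrium is (Mid, High).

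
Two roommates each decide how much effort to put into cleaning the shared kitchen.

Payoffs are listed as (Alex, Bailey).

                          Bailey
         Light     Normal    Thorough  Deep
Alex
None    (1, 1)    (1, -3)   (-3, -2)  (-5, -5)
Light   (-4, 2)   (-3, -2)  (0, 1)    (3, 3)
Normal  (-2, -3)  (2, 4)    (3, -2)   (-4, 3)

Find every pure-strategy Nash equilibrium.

(None, Light), (Light, Deep), (Normal, Normal)

Mark each player's best response to every combination of opponents' strategies; a profile where every player is best-responding is a pure Nash equilibrium.
Alex against Light: payoffs 1, -4, -2 → best response None.
Alex against Normal: payoffs 1, -3, 2 → best response Normal.
Alex against Thorough: payoffs -3, 0, 3 → best response Normal.
Alex against Deep: payoffs -5, 3, -4 → best response Light.
Bailey against None: payoffs 1, -3, -2, -5 → best response Light.
Bailey against Light: payoffs 2, -2, 1, 3 → best response Deep.
Bailey against Normal: payoffs -3, 4, -2, 3 → best response Normal.
Mutual best responses: (None, Light); (Light, Deep); (Normal, Normal).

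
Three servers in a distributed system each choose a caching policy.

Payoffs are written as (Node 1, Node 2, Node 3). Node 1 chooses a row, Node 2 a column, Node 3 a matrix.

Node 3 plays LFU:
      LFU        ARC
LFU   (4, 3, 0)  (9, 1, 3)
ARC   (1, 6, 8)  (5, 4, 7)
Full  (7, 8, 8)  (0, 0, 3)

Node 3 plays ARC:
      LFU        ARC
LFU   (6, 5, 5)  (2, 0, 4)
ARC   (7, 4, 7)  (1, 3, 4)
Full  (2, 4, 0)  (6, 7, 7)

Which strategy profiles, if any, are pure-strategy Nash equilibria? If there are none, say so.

For each player, find the best response to each opponent profile; mutual best responses are the pure NE.
Node 1 against (LFU, LFU): payoffs 4, 1, 7 → best response Full.
Node 1 against (LFU, ARC): payoffs 6, 7, 2 → best response ARC.
Node 1 against (ARC, LFU): payoffs 9, 5, 0 → best response LFU.
Node 1 against (ARC, ARC): payoffs 2, 1, 6 → best response Full.
Node 2 against (LFU, LFU): payoffs 3, 1 → best response LFU.
Node 2 against (LFU, ARC): payoffs 5, 0 → best response LFU.
Node 2 against (ARC, LFU): payoffs 6, 4 → best response LFU.
Node 2 against (ARC, ARC): payoffs 4, 3 → best response LFU.
Node 2 against (Full, LFU): payoffs 8, 0 → best response LFU.
Node 2 against (Full, ARC): payoffs 4, 7 → best response ARC.
Node 3 against (LFU, LFU): payoffs 0, 5 → best response ARC.
Node 3 against (LFU, ARC): payoffs 3, 4 → best response ARC.
Node 3 against (ARC, LFU): payoffs 8, 7 → best response LFU.
Node 3 against (ARC, ARC): payoffs 7, 4 → best response LFU.
Node 3 against (Full, LFU): payoffs 8, 0 → best response LFU.
Node 3 against (Full, ARC): payoffs 3, 7 → best response ARC.
Mutual best responses: (Full, LFU, LFU); (Full, ARC, ARC).

Pure-strategy Nash equilibria: (Full, LFU, LFU), (Full, ARC, ARC)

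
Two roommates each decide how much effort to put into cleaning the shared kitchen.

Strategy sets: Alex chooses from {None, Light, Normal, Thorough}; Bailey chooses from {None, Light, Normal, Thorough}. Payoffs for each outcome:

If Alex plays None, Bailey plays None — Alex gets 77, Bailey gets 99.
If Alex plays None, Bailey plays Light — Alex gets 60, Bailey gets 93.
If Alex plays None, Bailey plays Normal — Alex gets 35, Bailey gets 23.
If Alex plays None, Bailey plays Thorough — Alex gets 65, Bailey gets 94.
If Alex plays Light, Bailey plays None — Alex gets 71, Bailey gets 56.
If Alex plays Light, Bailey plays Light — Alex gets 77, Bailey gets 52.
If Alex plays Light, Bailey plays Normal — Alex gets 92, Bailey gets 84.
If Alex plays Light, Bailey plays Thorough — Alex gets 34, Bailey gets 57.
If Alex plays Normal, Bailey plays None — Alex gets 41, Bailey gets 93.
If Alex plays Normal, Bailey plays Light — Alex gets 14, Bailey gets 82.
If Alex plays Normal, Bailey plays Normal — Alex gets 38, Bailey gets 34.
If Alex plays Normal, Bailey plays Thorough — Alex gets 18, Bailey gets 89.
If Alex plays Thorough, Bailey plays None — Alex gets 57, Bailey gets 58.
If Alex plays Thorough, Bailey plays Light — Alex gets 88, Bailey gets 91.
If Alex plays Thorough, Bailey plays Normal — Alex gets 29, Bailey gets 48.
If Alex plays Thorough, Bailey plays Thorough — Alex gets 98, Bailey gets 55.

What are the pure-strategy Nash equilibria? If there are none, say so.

Mark each player's best response to every combination of opponents' strategies; a profile where every player is best-responding is a pure Nash equilibrium.
Alex against None: payoffs 77, 71, 41, 57 → best response None.
Alex against Light: payoffs 60, 77, 14, 88 → best response Thorough.
Alex against Normal: payoffs 35, 92, 38, 29 → best response Light.
Alex against Thorough: payoffs 65, 34, 18, 98 → best response Thorough.
Bailey against None: payoffs 99, 93, 23, 94 → best response None.
Bailey against Light: payoffs 56, 52, 84, 57 → best response Normal.
Bailey against Normal: payoffs 93, 82, 34, 89 → best response None.
Bailey against Thorough: payoffs 58, 91, 48, 55 → best response Light.
Mutual best responses: (None, None); (Light, Normal); (Thorough, Light).

(None, None) and (Light, Normal) and (Thorough, Light)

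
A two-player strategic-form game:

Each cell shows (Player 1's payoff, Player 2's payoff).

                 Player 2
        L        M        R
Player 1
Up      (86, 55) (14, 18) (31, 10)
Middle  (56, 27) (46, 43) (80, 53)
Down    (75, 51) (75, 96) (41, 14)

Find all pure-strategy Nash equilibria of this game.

(Up, L): Player 1 gets 86, best alternative 75; Player 2 gets 55, best alternative 18. No profitable deviation — NE.
(Up, M): Player 1 can switch to Middle (14 → 46). Not NE.
(Up, R): Player 1 can switch to Middle (31 → 80). Not NE.
(Middle, L): Player 1 can switch to Up (56 → 86). Not NE.
(Middle, M): Player 1 can switch to Down (46 → 75). Not NE.
(Middle, R): Player 1 gets 80, best alternative 41; Player 2 gets 53, best alternative 43. No profitable deviation — NE.
(Down, L): Player 1 can switch to Up (75 → 86). Not NE.
(Down, M): Player 1 gets 75, best alternative 46; Player 2 gets 96, best alternative 51. No profitable deviation — NE.
(Down, R): Player 1 can switch to Middle (41 → 80). Not NE.

The pure Nash equilibria are (Up, L), (Middle, R), (Down, M).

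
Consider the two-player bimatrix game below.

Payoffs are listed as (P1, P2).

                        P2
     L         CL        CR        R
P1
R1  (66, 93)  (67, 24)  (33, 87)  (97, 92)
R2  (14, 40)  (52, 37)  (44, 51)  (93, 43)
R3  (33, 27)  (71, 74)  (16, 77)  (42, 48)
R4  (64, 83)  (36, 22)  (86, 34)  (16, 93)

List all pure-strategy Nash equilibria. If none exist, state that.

The unique pure-strategy Nash equilibrium is (R1, L).

Mark each player's best response to every combination of opponents' strategies; a profile where every player is best-responding is a pure Nash equilibrium.
P1 against L: payoffs 66, 14, 33, 64 → best response R1.
P1 against CL: payoffs 67, 52, 71, 36 → best response R3.
P1 against CR: payoffs 33, 44, 16, 86 → best response R4.
P1 against R: payoffs 97, 93, 42, 16 → best response R1.
P2 against R1: payoffs 93, 24, 87, 92 → best response L.
P2 against R2: payoffs 40, 37, 51, 43 → best response CR.
P2 against R3: payoffs 27, 74, 77, 48 → best response CR.
P2 against R4: payoffs 83, 22, 34, 93 → best response R.
Mutual best responses: (R1, L).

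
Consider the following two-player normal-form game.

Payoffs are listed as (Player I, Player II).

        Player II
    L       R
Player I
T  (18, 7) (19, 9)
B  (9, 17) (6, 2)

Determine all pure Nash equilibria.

Player I against L: payoffs 18, 9 → best response T.
Player I against R: payoffs 19, 6 → best response T.
Player II against T: payoffs 7, 9 → best response R.
Player II against B: payoffs 17, 2 → best response L.
Mutual best responses: (T, R).

(T, R)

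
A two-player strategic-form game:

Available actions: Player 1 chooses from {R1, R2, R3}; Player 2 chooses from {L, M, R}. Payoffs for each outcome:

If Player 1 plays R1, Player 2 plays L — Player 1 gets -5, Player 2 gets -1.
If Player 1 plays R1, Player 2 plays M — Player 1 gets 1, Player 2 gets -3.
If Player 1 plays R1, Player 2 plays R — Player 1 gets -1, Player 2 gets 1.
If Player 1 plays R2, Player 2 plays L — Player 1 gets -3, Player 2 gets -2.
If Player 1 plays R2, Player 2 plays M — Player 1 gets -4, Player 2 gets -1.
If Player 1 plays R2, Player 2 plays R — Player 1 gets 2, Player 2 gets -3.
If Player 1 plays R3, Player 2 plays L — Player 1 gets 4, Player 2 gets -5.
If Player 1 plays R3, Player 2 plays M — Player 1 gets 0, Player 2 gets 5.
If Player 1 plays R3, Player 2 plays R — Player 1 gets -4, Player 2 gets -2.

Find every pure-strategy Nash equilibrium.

(R1, L): Player 1 can switch to R2 (-5 → -3). Not NE.
(R1, M): Player 2 can switch to L (-3 → -1). Not NE.
(R1, R): Player 1 can switch to R2 (-1 → 2). Not NE.
(R2, L): Player 1 can switch to R3 (-3 → 4). Not NE.
(R2, M): Player 1 can switch to R1 (-4 → 1). Not NE.
(R2, R): Player 2 can switch to L (-3 → -2). Not NE.
(R3, L): Player 2 can switch to M (-5 → 5). Not NE.
(R3, M): Player 1 can switch to R1 (0 → 1). Not NE.
(R3, R): Player 1 can switch to R1 (-4 → -1). Not NE.

none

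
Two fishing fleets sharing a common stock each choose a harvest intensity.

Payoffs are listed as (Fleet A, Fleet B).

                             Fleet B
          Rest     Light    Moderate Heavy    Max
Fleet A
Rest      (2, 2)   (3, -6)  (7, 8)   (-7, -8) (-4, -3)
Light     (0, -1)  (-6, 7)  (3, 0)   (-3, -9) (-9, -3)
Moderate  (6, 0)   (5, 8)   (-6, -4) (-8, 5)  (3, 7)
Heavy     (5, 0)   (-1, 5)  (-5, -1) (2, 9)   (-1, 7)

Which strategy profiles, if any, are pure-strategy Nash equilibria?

The pure Nash equilibria are (Rest, Moderate); (Moderate, Light); (Heavy, Heavy).

For each player, find the best response to each opponent profile; mutual best responses are the pure NE.
Fleet A against Rest: payoffs 2, 0, 6, 5 → best response Moderate.
Fleet A against Light: payoffs 3, -6, 5, -1 → best response Moderate.
Fleet A against Moderate: payoffs 7, 3, -6, -5 → best response Rest.
Fleet A against Heavy: payoffs -7, -3, -8, 2 → best response Heavy.
Fleet A against Max: payoffs -4, -9, 3, -1 → best response Moderate.
Fleet B against Rest: payoffs 2, -6, 8, -8, -3 → best response Moderate.
Fleet B against Light: payoffs -1, 7, 0, -9, -3 → best response Light.
Fleet B against Moderate: payoffs 0, 8, -4, 5, 7 → best response Light.
Fleet B against Heavy: payoffs 0, 5, -1, 9, 7 → best response Heavy.
Mutual best responses: (Rest, Moderate); (Moderate, Light); (Heavy, Heavy).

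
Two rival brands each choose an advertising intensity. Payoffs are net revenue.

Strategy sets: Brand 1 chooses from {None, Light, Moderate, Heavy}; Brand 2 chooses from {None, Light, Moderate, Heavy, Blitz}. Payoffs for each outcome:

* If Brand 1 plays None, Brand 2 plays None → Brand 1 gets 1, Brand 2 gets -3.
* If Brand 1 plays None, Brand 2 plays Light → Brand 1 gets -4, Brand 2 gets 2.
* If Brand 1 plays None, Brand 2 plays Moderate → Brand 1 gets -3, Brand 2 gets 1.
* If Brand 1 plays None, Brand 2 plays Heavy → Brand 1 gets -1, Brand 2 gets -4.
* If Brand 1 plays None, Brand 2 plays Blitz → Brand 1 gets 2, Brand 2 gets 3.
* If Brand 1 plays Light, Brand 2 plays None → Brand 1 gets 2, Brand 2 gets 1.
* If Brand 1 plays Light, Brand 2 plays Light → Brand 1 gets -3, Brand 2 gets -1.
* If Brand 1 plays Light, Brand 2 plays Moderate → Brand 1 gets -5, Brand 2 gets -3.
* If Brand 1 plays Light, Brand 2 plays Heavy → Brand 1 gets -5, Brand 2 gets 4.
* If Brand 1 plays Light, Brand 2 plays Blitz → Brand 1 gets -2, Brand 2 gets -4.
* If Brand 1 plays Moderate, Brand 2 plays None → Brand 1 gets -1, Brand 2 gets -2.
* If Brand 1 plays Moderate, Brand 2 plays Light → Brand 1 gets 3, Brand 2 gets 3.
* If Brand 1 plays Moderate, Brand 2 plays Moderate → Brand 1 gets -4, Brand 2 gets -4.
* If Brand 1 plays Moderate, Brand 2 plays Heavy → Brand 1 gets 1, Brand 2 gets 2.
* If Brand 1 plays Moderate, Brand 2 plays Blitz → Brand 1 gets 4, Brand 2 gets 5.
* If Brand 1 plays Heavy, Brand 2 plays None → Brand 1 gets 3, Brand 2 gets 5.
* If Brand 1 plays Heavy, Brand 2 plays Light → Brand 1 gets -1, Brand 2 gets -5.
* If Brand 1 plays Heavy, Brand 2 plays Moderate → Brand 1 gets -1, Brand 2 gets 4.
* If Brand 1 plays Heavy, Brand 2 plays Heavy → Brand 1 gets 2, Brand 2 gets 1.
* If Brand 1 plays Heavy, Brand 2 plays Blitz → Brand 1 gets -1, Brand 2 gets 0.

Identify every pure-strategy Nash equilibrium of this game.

Pure-strategy Nash equilibria: (Moderate, Blitz) and (Heavy, None)

For each player, find the best response to each opponent profile; mutual best responses are the pure NE.
Brand 1 against None: payoffs 1, 2, -1, 3 → best response Heavy.
Brand 1 against Light: payoffs -4, -3, 3, -1 → best response Moderate.
Brand 1 against Moderate: payoffs -3, -5, -4, -1 → best response Heavy.
Brand 1 against Heavy: payoffs -1, -5, 1, 2 → best response Heavy.
Brand 1 against Blitz: payoffs 2, -2, 4, -1 → best response Moderate.
Brand 2 against None: payoffs -3, 2, 1, -4, 3 → best response Blitz.
Brand 2 against Light: payoffs 1, -1, -3, 4, -4 → best response Heavy.
Brand 2 against Moderate: payoffs -2, 3, -4, 2, 5 → best response Blitz.
Brand 2 against Heavy: payoffs 5, -5, 4, 1, 0 → best response None.
Mutual best responses: (Moderate, Blitz); (Heavy, None).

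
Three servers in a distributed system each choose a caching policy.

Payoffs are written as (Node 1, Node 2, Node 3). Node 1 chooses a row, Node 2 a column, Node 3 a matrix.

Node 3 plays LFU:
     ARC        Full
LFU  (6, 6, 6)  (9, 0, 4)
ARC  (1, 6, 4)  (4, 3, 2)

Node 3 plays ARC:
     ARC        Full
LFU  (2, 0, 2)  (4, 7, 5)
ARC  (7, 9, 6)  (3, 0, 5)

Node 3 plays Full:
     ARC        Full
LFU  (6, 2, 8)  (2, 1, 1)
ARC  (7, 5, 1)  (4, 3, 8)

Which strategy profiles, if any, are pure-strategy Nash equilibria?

For each strategy profile, look for a profitable unilateral deviation.
(LFU, ARC, LFU): Node 3 can switch to Full (6 → 8). Not NE.
(LFU, ARC, ARC): Node 1 can switch to ARC (2 → 7). Not NE.
(LFU, ARC, Full): Node 1 can switch to ARC (6 → 7). Not NE.
(LFU, Full, LFU): Node 2 can switch to ARC (0 → 6). Not NE.
(LFU, Full, ARC): Node 1 gets 4, best alternative 3; Node 2 gets 7, best alternative 0; Node 3 gets 5, best alternative 4. No profitable deviation — NE.
(LFU, Full, Full): Node 1 can switch to ARC (2 → 4). Not NE.
(ARC, ARC, LFU): Node 1 can switch to LFU (1 → 6). Not NE.
(ARC, ARC, ARC): Node 1 gets 7, best alternative 2; Node 2 gets 9, best alternative 0; Node 3 gets 6, best alternative 4. No profitable deviation — NE.
(The remaining 4 profiles each have a profitable deviation by the same check.)

Pure-strategy Nash equilibria: (LFU, Full, ARC); (ARC, ARC, ARC)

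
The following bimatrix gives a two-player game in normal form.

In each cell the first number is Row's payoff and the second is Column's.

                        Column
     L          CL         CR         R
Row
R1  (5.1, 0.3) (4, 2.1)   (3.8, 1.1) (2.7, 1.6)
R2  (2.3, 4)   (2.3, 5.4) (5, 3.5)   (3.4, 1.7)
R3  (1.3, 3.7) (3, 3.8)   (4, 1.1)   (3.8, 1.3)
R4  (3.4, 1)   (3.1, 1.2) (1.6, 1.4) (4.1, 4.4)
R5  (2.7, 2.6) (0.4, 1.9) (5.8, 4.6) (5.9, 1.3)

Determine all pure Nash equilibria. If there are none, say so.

For each player, find the best response to each opponent profile; mutual best responses are the pure NE.
Row against L: payoffs 5.1, 2.3, 1.3, 3.4, 2.7 → best response R1.
Row against CL: payoffs 4, 2.3, 3, 3.1, 0.4 → best response R1.
Row against CR: payoffs 3.8, 5, 4, 1.6, 5.8 → best response R5.
Row against R: payoffs 2.7, 3.4, 3.8, 4.1, 5.9 → best response R5.
Column against R1: payoffs 0.3, 2.1, 1.1, 1.6 → best response CL.
Column against R2: payoffs 4, 5.4, 3.5, 1.7 → best response CL.
Column against R3: payoffs 3.7, 3.8, 1.1, 1.3 → best response CL.
Column against R4: payoffs 1, 1.2, 1.4, 4.4 → best response R.
Column against R5: payoffs 2.6, 1.9, 4.6, 1.3 → best response CR.
Mutual best responses: (R1, CL); (R5, CR).

The pure Nash equilibria are (R1, CL), (R5, CR).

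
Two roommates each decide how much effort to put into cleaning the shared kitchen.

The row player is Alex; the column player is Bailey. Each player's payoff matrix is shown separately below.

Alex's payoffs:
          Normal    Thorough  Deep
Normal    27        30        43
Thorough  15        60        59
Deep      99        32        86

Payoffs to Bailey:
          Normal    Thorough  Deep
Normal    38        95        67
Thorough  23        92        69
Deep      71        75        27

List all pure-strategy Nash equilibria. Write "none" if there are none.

Check each profile: it is a Nash equilibrium iff no player can strictly gain by switching unilaterally.
(Normal, Normal): Alex can switch to Deep (27 → 99). Not NE.
(Normal, Thorough): Alex can switch to Thorough (30 → 60). Not NE.
(Normal, Deep): Alex can switch to Thorough (43 → 59). Not NE.
(Thorough, Normal): Alex can switch to Normal (15 → 27). Not NE.
(Thorough, Thorough): Alex gets 60, best alternative 32; Bailey gets 92, best alternative 69. No profitable deviation — NE.
(Thorough, Deep): Alex can switch to Deep (59 → 86). Not NE.
(Deep, Normal): Bailey can switch to Thorough (71 → 75). Not NE.
(Deep, Thorough): Alex can switch to Thorough (32 → 60). Not NE.
(Deep, Deep): Bailey can switch to Normal (27 → 71). Not NE.

The unique pure-strategy Nash equilibrium is (Thorough, Thorough).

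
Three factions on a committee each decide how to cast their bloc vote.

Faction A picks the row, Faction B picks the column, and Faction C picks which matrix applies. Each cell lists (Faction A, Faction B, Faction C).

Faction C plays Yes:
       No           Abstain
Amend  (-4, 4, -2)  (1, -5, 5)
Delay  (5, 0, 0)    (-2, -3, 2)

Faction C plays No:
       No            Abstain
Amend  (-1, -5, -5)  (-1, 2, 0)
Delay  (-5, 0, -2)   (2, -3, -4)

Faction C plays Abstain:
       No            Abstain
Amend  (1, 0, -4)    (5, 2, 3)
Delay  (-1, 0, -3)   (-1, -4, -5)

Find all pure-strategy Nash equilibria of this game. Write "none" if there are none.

(Amend, No, Yes): Faction A can switch to Delay (-4 → 5). Not NE.
(Amend, No, No): Faction B can switch to Abstain (-5 → 2). Not NE.
(Amend, No, Abstain): Faction B can switch to Abstain (0 → 2). Not NE.
(Amend, Abstain, Yes): Faction B can switch to No (-5 → 4). Not NE.
(Amend, Abstain, No): Faction A can switch to Delay (-1 → 2). Not NE.
(Amend, Abstain, Abstain): Faction C can switch to Yes (3 → 5). Not NE.
(Delay, No, Yes): Faction A gets 5, best alternative -4; Faction B gets 0, best alternative -3; Faction C gets 0, best alternative -2. No profitable deviation — NE.
(Delay, No, No): Faction A can switch to Amend (-5 → -1). Not NE.
(Delay, No, Abstain): Faction A can switch to Amend (-1 → 1). Not NE.
(The remaining 3 profiles each have a profitable deviation by the same check.)

(Delay, No, Yes)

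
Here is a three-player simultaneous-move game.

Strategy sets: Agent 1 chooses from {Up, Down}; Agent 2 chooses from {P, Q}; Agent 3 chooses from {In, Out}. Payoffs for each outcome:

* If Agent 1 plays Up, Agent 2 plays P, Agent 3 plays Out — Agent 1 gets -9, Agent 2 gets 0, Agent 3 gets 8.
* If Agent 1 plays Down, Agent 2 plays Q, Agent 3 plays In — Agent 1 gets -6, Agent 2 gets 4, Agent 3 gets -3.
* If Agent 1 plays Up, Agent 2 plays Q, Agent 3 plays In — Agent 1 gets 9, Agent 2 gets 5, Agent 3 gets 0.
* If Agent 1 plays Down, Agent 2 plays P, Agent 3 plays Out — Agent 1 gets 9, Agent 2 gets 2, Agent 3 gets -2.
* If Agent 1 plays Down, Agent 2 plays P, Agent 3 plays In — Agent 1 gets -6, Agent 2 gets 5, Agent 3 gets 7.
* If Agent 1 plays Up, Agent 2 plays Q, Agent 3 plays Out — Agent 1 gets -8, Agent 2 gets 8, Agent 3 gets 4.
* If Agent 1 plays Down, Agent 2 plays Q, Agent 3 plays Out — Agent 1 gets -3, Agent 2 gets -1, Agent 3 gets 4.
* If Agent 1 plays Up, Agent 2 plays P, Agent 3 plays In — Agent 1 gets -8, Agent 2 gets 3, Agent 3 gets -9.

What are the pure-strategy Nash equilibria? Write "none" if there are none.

Pure NE: (Down, P, In)

(Up, P, In): Agent 1 can switch to Down (-8 → -6). Not NE.
(Up, P, Out): Agent 1 can switch to Down (-9 → 9). Not NE.
(Up, Q, In): Agent 3 can switch to Out (0 → 4). Not NE.
(Up, Q, Out): Agent 1 can switch to Down (-8 → -3). Not NE.
(Down, P, In): Agent 1 gets -6, best alternative -8; Agent 2 gets 5, best alternative 4; Agent 3 gets 7, best alternative -2. No profitable deviation — NE.
(Down, P, Out): Agent 3 can switch to In (-2 → 7). Not NE.
(Down, Q, In): Agent 1 can switch to Up (-6 → 9). Not NE.
(Down, Q, Out): Agent 2 can switch to P (-1 → 2). Not NE.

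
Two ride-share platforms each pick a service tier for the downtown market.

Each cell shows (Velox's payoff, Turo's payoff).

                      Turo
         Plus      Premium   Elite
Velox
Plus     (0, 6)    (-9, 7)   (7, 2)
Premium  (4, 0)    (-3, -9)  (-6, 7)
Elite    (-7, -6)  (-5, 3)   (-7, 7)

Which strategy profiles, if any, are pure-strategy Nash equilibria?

For each player, find the best response to each opponent profile; mutual best responses are the pure NE.
Velox against Plus: payoffs 0, 4, -7 → best response Premium.
Velox against Premium: payoffs -9, -3, -5 → best response Premium.
Velox against Elite: payoffs 7, -6, -7 → best response Plus.
Turo against Plus: payoffs 6, 7, 2 → best response Premium.
Turo against Premium: payoffs 0, -9, 7 → best response Elite.
Turo against Elite: payoffs -6, 3, 7 → best response Elite.
No profile is a mutual best response for all players.

This game has no pure Nash equilibrium.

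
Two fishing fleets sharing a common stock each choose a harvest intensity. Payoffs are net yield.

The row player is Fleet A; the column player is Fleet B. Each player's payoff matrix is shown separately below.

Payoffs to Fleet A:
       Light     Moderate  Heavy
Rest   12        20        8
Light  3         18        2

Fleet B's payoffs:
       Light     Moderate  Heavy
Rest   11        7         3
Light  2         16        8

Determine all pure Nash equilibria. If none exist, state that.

Mark each player's best response to every combination of opponents' strategies; a profile where every player is best-responding is a pure Nash equilibrium.
Fleet A against Light: payoffs 12, 3 → best response Rest.
Fleet A against Moderate: payoffs 20, 18 → best response Rest.
Fleet A against Heavy: payoffs 8, 2 → best response Rest.
Fleet B against Rest: payoffs 11, 7, 3 → best response Light.
Fleet B against Light: payoffs 2, 16, 8 → best response Moderate.
Mutual best responses: (Rest, Light).

(Rest, Light)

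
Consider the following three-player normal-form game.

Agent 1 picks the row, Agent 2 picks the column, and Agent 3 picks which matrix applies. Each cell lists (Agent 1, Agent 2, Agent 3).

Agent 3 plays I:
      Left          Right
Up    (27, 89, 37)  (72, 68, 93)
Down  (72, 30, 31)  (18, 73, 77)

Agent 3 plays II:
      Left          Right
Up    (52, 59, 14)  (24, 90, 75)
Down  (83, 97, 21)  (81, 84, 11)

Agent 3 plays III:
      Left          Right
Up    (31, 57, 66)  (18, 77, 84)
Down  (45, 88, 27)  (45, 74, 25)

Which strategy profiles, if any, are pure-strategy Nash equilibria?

No pure-strategy Nash equilibrium.

Check each profile: it is a Nash equilibrium iff no player can strictly gain by switching unilaterally.
(Up, Left, I): Agent 1 can switch to Down (27 → 72). Not NE.
(Up, Left, II): Agent 1 can switch to Down (52 → 83). Not NE.
(Up, Left, III): Agent 1 can switch to Down (31 → 45). Not NE.
(Up, Right, I): Agent 2 can switch to Left (68 → 89). Not NE.
(Up, Right, II): Agent 1 can switch to Down (24 → 81). Not NE.
(Up, Right, III): Agent 1 can switch to Down (18 → 45). Not NE.
(The remaining 6 profiles each have a profitable deviation by the same check.)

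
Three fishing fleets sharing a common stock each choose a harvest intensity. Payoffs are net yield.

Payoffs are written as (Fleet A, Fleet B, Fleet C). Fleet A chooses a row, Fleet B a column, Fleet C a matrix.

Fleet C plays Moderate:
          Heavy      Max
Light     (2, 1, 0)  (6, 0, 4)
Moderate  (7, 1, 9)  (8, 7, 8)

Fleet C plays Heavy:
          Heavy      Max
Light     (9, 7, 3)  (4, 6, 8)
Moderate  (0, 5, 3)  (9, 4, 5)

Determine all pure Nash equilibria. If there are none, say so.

Fleet A against (Heavy, Moderate): payoffs 2, 7 → best response Moderate.
Fleet A against (Heavy, Heavy): payoffs 9, 0 → best response Light.
Fleet A against (Max, Moderate): payoffs 6, 8 → best response Moderate.
Fleet A against (Max, Heavy): payoffs 4, 9 → best response Moderate.
Fleet B against (Light, Moderate): payoffs 1, 0 → best response Heavy.
Fleet B against (Light, Heavy): payoffs 7, 6 → best response Heavy.
Fleet B against (Moderate, Moderate): payoffs 1, 7 → best response Max.
Fleet B against (Moderate, Heavy): payoffs 5, 4 → best response Heavy.
Fleet C against (Light, Heavy): payoffs 0, 3 → best response Heavy.
Fleet C against (Light, Max): payoffs 4, 8 → best response Heavy.
Fleet C against (Moderate, Heavy): payoffs 9, 3 → best response Moderate.
Fleet C against (Moderate, Max): payoffs 8, 5 → best response Moderate.
Mutual best responses: (Light, Heavy, Heavy); (Moderate, Max, Moderate).

Pure-strategy Nash equilibria: (Light, Heavy, Heavy), (Moderate, Max, Moderate)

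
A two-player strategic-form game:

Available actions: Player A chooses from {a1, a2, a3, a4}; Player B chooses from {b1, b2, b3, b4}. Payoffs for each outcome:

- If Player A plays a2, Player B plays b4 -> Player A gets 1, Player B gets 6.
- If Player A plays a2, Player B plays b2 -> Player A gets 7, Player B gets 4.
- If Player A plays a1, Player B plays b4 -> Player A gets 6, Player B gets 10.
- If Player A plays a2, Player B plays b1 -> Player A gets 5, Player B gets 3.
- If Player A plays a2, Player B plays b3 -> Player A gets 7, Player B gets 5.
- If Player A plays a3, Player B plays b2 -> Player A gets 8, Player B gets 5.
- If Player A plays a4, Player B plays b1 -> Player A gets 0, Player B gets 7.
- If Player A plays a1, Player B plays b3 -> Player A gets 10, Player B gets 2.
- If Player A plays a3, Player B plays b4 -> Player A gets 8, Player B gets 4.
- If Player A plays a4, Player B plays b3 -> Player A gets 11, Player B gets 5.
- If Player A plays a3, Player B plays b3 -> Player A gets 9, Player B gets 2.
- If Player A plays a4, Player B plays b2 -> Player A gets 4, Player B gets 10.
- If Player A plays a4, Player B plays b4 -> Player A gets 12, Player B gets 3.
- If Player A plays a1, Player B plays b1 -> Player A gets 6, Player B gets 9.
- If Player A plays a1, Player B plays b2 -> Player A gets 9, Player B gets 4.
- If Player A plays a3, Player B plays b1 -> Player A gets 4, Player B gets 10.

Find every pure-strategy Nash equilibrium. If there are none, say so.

Player A against b1: payoffs 6, 5, 4, 0 → best response a1.
Player A against b2: payoffs 9, 7, 8, 4 → best response a1.
Player A against b3: payoffs 10, 7, 9, 11 → best response a4.
Player A against b4: payoffs 6, 1, 8, 12 → best response a4.
Player B against a1: payoffs 9, 4, 2, 10 → best response b4.
Player B against a2: payoffs 3, 4, 5, 6 → best response b4.
Player B against a3: payoffs 10, 5, 2, 4 → best response b1.
Player B against a4: payoffs 7, 10, 5, 3 → best response b2.
No profile is a mutual best response for all players.

No pure-strategy Nash equilibrium.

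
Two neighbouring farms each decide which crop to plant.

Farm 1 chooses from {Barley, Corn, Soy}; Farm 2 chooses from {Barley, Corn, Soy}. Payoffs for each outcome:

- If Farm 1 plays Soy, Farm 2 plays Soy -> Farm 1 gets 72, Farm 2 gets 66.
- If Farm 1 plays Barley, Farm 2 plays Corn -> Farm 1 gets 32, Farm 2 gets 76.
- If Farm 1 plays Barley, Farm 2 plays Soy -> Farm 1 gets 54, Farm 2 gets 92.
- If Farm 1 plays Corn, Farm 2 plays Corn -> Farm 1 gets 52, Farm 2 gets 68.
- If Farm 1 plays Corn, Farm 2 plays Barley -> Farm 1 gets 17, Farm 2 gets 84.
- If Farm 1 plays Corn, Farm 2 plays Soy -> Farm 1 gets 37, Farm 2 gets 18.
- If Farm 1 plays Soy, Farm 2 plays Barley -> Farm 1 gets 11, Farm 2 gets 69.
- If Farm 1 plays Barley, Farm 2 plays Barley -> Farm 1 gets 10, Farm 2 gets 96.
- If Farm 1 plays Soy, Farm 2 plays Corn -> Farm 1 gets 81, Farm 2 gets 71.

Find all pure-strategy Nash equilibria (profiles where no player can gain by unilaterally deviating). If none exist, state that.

(Barley, Barley): Farm 1 can switch to Corn (10 → 17). Not NE.
(Barley, Corn): Farm 1 can switch to Corn (32 → 52). Not NE.
(Barley, Soy): Farm 1 can switch to Soy (54 → 72). Not NE.
(Corn, Barley): Farm 1 gets 17, best alternative 11; Farm 2 gets 84, best alternative 68. No profitable deviation — NE.
(Corn, Corn): Farm 1 can switch to Soy (52 → 81). Not NE.
(Corn, Soy): Farm 1 can switch to Barley (37 → 54). Not NE.
(Soy, Barley): Farm 1 can switch to Corn (11 → 17). Not NE.
(Soy, Corn): Farm 1 gets 81, best alternative 52; Farm 2 gets 71, best alternative 69. No profitable deviation — NE.
(The remaining 1 profile has a profitable deviation by the same check.)

Pure-strategy Nash equilibria: (Corn, Barley), (Soy, Corn)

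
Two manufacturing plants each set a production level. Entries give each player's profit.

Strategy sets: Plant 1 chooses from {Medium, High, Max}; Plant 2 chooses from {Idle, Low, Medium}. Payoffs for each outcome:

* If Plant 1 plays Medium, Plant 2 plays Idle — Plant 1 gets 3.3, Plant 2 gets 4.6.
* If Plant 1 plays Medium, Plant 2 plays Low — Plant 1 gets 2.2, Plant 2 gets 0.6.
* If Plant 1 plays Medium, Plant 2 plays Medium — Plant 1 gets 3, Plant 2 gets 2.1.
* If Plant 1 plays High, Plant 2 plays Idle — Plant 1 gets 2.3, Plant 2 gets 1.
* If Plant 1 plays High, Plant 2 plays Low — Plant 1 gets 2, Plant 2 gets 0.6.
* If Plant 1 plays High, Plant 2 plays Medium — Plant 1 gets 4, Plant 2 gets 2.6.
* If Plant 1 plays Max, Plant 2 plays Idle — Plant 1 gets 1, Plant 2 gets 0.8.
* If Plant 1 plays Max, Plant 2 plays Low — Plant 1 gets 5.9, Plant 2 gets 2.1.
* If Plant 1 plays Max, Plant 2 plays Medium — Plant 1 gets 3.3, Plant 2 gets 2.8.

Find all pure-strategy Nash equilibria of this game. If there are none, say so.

(Medium, Idle) and (High, Medium)

Plant 1 against Idle: payoffs 3.3, 2.3, 1 → best response Medium.
Plant 1 against Low: payoffs 2.2, 2, 5.9 → best response Max.
Plant 1 against Medium: payoffs 3, 4, 3.3 → best response High.
Plant 2 against Medium: payoffs 4.6, 0.6, 2.1 → best response Idle.
Plant 2 against High: payoffs 1, 0.6, 2.6 → best response Medium.
Plant 2 against Max: payoffs 0.8, 2.1, 2.8 → best response Medium.
Mutual best responses: (Medium, Idle); (High, Medium).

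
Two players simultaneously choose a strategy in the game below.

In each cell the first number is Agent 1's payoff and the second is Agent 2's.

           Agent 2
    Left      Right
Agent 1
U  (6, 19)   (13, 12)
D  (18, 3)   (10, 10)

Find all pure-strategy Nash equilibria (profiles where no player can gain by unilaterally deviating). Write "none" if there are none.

none

Agent 1 against Left: payoffs 6, 18 → best response D.
Agent 1 against Right: payoffs 13, 10 → best response U.
Agent 2 against U: payoffs 19, 12 → best response Left.
Agent 2 against D: payoffs 3, 10 → best response Right.
No profile is a mutual best response for all players.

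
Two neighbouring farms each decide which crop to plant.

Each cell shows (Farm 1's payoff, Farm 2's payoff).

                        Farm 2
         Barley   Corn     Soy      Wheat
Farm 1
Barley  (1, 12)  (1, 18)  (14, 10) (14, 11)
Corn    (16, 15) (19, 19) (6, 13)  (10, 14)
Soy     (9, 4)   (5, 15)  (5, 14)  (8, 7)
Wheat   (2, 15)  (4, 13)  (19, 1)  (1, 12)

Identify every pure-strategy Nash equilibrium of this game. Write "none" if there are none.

(Barley, Barley): Farm 1 can switch to Corn (1 → 16). Not NE.
(Barley, Corn): Farm 1 can switch to Corn (1 → 19). Not NE.
(Barley, Soy): Farm 1 can switch to Wheat (14 → 19). Not NE.
(Barley, Wheat): Farm 2 can switch to Barley (11 → 12). Not NE.
(Corn, Barley): Farm 2 can switch to Corn (15 → 19). Not NE.
(Corn, Corn): Farm 1 gets 19, best alternative 5; Farm 2 gets 19, best alternative 15. No profitable deviation — NE.
(Corn, Soy): Farm 1 can switch to Barley (6 → 14). Not NE.
(Corn, Wheat): Farm 1 can switch to Barley (10 → 14). Not NE.
(Soy, Barley): Farm 1 can switch to Corn (9 → 16). Not NE.
(The remaining 7 profiles each have a profitable deviation by the same check.)

The unique pure-strategy Nash equilibrium is (Corn, Corn).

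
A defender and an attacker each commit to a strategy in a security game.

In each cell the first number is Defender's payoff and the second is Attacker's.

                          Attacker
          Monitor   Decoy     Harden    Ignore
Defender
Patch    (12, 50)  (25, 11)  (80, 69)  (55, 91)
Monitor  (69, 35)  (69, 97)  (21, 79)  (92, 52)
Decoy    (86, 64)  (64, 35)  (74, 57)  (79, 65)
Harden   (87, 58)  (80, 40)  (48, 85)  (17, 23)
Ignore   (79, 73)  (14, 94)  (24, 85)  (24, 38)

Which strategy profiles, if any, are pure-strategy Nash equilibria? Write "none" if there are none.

There is no pure-strategy Nash equilibrium.

For each strategy profile, look for a profitable unilateral deviation.
(Patch, Monitor): Defender can switch to Monitor (12 → 69). Not NE.
(Patch, Decoy): Defender can switch to Monitor (25 → 69). Not NE.
(Patch, Harden): Attacker can switch to Ignore (69 → 91). Not NE.
(Patch, Ignore): Defender can switch to Monitor (55 → 92). Not NE.
(Monitor, Monitor): Defender can switch to Decoy (69 → 86). Not NE.
(Monitor, Decoy): Defender can switch to Harden (69 → 80). Not NE.
(Monitor, Harden): Defender can switch to Patch (21 → 80). Not NE.
(Monitor, Ignore): Attacker can switch to Decoy (52 → 97). Not NE.
(Decoy, Monitor): Defender can switch to Harden (86 → 87). Not NE.
(Decoy, Decoy): Defender can switch to Monitor (64 → 69). Not NE.
(Decoy, Harden): Defender can switch to Patch (74 → 80). Not NE.
(Decoy, Ignore): Defender can switch to Monitor (79 → 92). Not NE.
(The remaining 8 profiles each have a profitable deviation by the same check.)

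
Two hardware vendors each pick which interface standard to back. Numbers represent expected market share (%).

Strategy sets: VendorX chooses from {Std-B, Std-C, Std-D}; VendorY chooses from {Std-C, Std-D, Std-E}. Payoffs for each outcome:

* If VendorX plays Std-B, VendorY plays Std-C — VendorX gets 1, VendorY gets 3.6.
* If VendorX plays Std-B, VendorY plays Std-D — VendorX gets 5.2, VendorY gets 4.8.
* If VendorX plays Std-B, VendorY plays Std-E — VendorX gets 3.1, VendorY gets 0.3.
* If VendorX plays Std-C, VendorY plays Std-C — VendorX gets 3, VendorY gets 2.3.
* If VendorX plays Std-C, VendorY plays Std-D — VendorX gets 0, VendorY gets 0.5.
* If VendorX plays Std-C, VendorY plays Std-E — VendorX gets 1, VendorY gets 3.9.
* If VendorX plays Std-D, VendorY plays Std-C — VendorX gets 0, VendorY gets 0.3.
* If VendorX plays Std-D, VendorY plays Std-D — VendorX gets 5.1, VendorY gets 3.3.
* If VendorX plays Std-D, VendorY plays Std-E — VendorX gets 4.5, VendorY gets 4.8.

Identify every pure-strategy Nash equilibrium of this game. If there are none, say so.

The pure Nash equilibria are (Std-B, Std-D) and (Std-D, Std-E).

(Std-B, Std-C): VendorX can switch to Std-C (1 → 3). Not NE.
(Std-B, Std-D): VendorX gets 5.2, best alternative 5.1; VendorY gets 4.8, best alternative 3.6. No profitable deviation — NE.
(Std-B, Std-E): VendorX can switch to Std-D (3.1 → 4.5). Not NE.
(Std-C, Std-C): VendorY can switch to Std-E (2.3 → 3.9). Not NE.
(Std-C, Std-D): VendorX can switch to Std-B (0 → 5.2). Not NE.
(Std-C, Std-E): VendorX can switch to Std-B (1 → 3.1). Not NE.
(Std-D, Std-C): VendorX can switch to Std-B (0 → 1). Not NE.
(Std-D, Std-D): VendorX can switch to Std-B (5.1 → 5.2). Not NE.
(Std-D, Std-E): VendorX gets 4.5, best alternative 3.1; VendorY gets 4.8, best alternative 3.3. No profitable deviation — NE.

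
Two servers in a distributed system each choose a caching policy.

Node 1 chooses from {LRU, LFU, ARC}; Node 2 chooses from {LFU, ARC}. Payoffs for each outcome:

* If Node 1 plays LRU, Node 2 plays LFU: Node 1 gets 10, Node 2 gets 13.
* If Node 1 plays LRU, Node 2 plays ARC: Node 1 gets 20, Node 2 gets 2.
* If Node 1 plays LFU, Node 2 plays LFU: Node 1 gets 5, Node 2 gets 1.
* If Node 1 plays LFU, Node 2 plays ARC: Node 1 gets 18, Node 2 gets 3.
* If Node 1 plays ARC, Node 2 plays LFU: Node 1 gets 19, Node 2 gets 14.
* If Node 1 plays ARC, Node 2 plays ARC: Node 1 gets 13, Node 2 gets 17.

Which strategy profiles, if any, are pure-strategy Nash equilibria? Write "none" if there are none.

There is no pure-strategy Nash equilibrium.

Node 1 against LFU: payoffs 10, 5, 19 → best response ARC.
Node 1 against ARC: payoffs 20, 18, 13 → best response LRU.
Node 2 against LRU: payoffs 13, 2 → best response LFU.
Node 2 against LFU: payoffs 1, 3 → best response ARC.
Node 2 against ARC: payoffs 14, 17 → best response ARC.
No profile is a mutual best response for all players.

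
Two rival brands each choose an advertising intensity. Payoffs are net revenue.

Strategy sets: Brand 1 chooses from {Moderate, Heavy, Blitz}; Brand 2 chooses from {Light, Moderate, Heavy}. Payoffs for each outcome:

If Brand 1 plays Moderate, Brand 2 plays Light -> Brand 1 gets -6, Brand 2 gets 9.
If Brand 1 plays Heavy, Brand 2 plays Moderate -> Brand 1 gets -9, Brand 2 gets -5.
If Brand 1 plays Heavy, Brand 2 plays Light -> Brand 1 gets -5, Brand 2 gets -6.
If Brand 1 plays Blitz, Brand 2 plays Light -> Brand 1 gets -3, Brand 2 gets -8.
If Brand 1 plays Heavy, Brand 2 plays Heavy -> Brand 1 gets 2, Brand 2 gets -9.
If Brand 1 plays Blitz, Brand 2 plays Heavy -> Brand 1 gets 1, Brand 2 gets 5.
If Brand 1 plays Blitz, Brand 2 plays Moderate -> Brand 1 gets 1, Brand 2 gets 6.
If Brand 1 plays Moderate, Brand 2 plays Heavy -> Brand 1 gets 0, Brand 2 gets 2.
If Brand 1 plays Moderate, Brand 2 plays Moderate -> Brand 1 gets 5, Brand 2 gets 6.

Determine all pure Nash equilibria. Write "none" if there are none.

(Moderate, Light): Brand 1 can switch to Heavy (-6 → -5). Not NE.
(Moderate, Moderate): Brand 2 can switch to Light (6 → 9). Not NE.
(Moderate, Heavy): Brand 1 can switch to Heavy (0 → 2). Not NE.
(Heavy, Light): Brand 1 can switch to Blitz (-5 → -3). Not NE.
(Heavy, Moderate): Brand 1 can switch to Moderate (-9 → 5). Not NE.
(Heavy, Heavy): Brand 2 can switch to Light (-9 → -6). Not NE.
(The remaining 3 profiles each have a profitable deviation by the same check.)

none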